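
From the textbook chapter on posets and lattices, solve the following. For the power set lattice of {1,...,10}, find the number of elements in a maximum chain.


A chain is a totally ordered subset; we count the number of elements in a maximum chain.
Compute, for each element x, the size of the longest chain ending at x:
  {}: 1
  {1}: 2
  {2}: 2
  {3}: 2
  {4}: 2
  {5}: 2
  ...
A maximum chain: {} < {1} < {1,2} < {1,2,3} < {1,2,3,4} < {1,2,3,4,5} < {1,2,3,4,5,6} < {1,2,3,4,5,6,7} < {1,2,3,4,5,6,7,8} < {1,2,3,4,5,6,7,8,9} < {1,2,3,4,5,6,7,8,9,10}
Number of elements in the longest chain: 11


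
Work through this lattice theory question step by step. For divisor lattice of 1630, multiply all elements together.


Divisors of 1630: [1, 2, 5, 10, 163, 326, 815, 1630]
Product = n^(d(n)/2) = 1630^(8/2)
Product = 7059117610000


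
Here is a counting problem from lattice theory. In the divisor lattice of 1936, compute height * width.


Height = length of longest chain minus 1; width = size of largest antichain.
A maximum chain: 1 | 11 | 121 | 242 | 484 | 968 | 1936  (height 6).
A maximum antichain: {4, 22, 121}  (width 3).
Product = 6 * 3 = 18


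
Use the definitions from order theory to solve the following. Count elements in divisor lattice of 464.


Divisors of 464: [1, 2, 4, 8, 16, 29, 58, 116, 232, 464]
Count: 10


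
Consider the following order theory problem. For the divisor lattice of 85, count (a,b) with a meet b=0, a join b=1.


Complement pair (a,b): a meet b = bottom, a join b = top.
Here: gcd(a,b)=1 and lcm(a,b)=85, i.e. a*b=85 with a,b coprime.
Pairs found: (1,85), (5,17), (17,5), (85,1)
Total ordered pairs: 4


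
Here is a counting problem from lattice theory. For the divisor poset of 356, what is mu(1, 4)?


In a divisor lattice, mu(a,b) = mu(b/a) where mu is the classical Mobius function.
b/a = 4/1 = 4
Prime factorization of 4: primes [2]
4 is not squarefree, so mu(4) = 0


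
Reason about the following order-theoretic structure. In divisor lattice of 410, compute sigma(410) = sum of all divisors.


sigma(n) = sum of divisors.
Divisors of 410: [1, 2, 5, 10, 41, 82, 205, 410]
Sum = 756


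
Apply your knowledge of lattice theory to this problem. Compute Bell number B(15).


B(n) = number of set partitions of an n-element set.
B(n) satisfies the recurrence: B(n+1) = sum_k C(n,k)*B(k).
B(15) = 1382958545


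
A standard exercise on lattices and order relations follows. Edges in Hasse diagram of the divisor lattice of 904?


A cover relation a -< b holds when a < b with no c strictly between.
Cover relations:
  1 -< 2
  1 -< 113
  2 -< 4
  2 -< 226
  4 -< 8
  4 -< 452
  8 -< 904
  113 -< 226
  ...2 more
Total: 10


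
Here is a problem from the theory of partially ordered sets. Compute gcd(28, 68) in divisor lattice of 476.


In a divisor lattice, meet = gcd (greatest common divisor).
By Euclidean algorithm or factoring: gcd(28,68) = 4


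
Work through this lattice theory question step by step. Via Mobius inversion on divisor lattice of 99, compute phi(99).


phi(n) = n * prod_{p|n} (1 - 1/p).
Prime divisors of 99: [3, 11]
phi(99) = 99 * (1 - 1/3) * (1 - 1/11)
phi(99) = 60


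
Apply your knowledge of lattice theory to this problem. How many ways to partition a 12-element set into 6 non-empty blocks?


S(n,k) = k*S(n-1,k) + S(n-1,k-1).
S(11,6) = 179487, S(11,5) = 246730
S(12,6) = 6*179487 + 246730 = 1076922 + 246730
S(12,6) = 1323652


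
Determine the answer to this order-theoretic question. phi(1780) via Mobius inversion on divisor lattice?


phi(n) = n * prod_{p|n} (1 - 1/p).
Prime divisors of 1780: [2, 5, 89]
phi(1780) = 1780 * (1 - 1/2) * (1 - 1/5) * (1 - 1/89)
phi(1780) = 704


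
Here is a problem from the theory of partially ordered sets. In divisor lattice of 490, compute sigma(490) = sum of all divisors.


sigma(n) = sum of divisors.
Divisors of 490: [1, 2, 5, 7, 10, 14, 35, 49, 70, 98, 245, 490]
Sum = 1026


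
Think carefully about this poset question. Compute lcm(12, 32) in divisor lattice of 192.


In a divisor lattice, join = lcm (least common multiple).
gcd(12,32) = 4
lcm(12,32) = 12*32/gcd = 384/4 = 96


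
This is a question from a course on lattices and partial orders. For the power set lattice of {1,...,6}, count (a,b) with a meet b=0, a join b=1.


Complement pair (a,b): a meet b = bottom, a join b = top.
Here: A intersect B = {} and A union B = {1,...,6}.
Pairs found: ({},{1,2,3,4,5,6}), ({1},{2,3,4,5,6}), ({2},{1,3,4,5,6}), ({3},{1,2,4,5,6}), ... (60 more)
Total ordered pairs: 64


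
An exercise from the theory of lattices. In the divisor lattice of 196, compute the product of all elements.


Divisors of 196: [1, 2, 4, 7, 14, 28, 49, 98, 196]
Product = n^(d(n)/2) = 196^(9/2)
Product = 20661046784


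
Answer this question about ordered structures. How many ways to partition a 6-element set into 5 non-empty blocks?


S(n,k) = k*S(n-1,k) + S(n-1,k-1).
S(5,5) = 1, S(5,4) = 10
S(6,5) = 5*1 + 10 = 5 + 10
S(6,5) = 15


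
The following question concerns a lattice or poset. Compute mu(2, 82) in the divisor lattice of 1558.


In a divisor lattice, mu(a,b) = mu(b/a) where mu is the classical Mobius function.
b/a = 82/2 = 41
Prime factorization of 41: primes [41]
41 is squarefree with 1 prime factor(s), so mu(41) = (-1)^1 = -1


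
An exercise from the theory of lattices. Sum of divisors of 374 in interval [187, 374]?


Interval [187,374] in divisors of 374: [187, 374]
Sum = 561


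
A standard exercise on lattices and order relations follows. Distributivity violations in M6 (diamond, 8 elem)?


Distributive law: a ^ (b v c) = (a ^ b) v (a ^ c).
Check all 8^3 = 512 ordered triples (a,b,c).
  e.g. a=a1, b=a2, c=a3: lhs=a1 != rhs=0
  e.g. a=a1, b=a2, c=a4: lhs=a1 != rhs=0
Total violating triples: 120


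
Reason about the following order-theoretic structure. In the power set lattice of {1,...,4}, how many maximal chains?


A maximal chain goes from the minimum element to a maximal element via cover relations.
Counting all min-to-max paths in the cover graph.
Total maximal chains: 24


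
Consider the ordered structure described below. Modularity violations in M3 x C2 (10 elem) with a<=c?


Modular law: if a <= c then a v (b ^ c) = (a v b) ^ c.
Check all triples (a,b,c) with a <= c among 10 elements.
This lattice is modular (diamonds M_m and their chain-products are modular).
Total violating triples: 0


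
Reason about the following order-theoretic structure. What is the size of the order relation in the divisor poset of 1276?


The order relation is {(a,b) : a <= b}, reflexive so it includes (a,a).
Examples: (1,1), (1,11), (1,116), (1,1276), (1,2), ...
Total ordered pairs: 54


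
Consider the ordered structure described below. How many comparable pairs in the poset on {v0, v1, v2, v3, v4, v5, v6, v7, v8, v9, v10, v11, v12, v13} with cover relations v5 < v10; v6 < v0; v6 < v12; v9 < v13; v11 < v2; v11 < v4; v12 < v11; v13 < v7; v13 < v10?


A comparable pair {a,b} has a < b or b < a in the order.
Count unordered pairs where one element is strictly below the other.
Examples: {v0,v6}, {v2,v6}, {v2,v11}, {v2,v12}, ...
Total comparable pairs: 16


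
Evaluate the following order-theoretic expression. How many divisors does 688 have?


Divisors of 688: [1, 2, 4, 8, 16, 43, 86, 172, 344, 688]
Count: 10


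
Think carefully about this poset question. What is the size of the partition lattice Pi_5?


B(n) = number of set partitions of an n-element set.
B(n) satisfies the recurrence: B(n+1) = sum_k C(n,k)*B(k).
B(5) = 52


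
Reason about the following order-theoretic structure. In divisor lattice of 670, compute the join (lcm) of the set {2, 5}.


In a divisor lattice, join = lcm (least common multiple).
Compute lcm iteratively: start with first element, then lcm(current, next).
Elements: [2, 5]
lcm(2,5) = 10
Final lcm = 10


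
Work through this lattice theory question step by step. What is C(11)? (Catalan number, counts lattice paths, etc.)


C(n) = C(2n, n) / (n+1).
C(22, 11) = 705432
C(11) = 705432 / 12 = 58786


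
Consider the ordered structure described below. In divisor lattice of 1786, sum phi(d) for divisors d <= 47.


Divisors of 1786 up to 47: [1, 2, 19, 38, 47]
phi values: [1, 1, 18, 18, 46]
Sum = 84


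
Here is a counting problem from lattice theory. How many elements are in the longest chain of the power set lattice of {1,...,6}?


A chain is a totally ordered subset; we count the number of elements in a maximum chain.
Compute, for each element x, the size of the longest chain ending at x:
  {}: 1
  {1}: 2
  {2}: 2
  {3}: 2
  {4}: 2
  {5}: 2
  ...
A maximum chain: {} < {1} < {1,2} < {1,2,3} < {1,2,3,4} < {1,2,3,4,5} < {1,2,3,4,5,6}
Number of elements in the longest chain: 7


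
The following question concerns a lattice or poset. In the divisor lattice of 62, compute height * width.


Height = length of longest chain minus 1; width = size of largest antichain.
A maximum chain: 1 | 31 | 62  (height 2).
A maximum antichain: {2, 31}  (width 2).
Product = 2 * 2 = 4


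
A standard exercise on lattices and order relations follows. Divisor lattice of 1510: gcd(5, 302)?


Meet=gcd.
gcd(5,302)=1


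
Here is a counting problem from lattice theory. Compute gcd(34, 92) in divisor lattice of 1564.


In a divisor lattice, meet = gcd (greatest common divisor).
By Euclidean algorithm or factoring: gcd(34,92) = 2


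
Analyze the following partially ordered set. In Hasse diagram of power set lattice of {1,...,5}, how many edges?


A cover relation a -< b holds when a < b with no c strictly between.
Cover relations:
  {} -< {1}
  {} -< {2}
  {} -< {3}
  {} -< {4}
  {} -< {5}
  {1} -< {1,2}
  {1} -< {1,3}
  {1} -< {1,4}
  ...72 more
Total: 80


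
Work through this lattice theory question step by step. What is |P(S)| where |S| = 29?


Power set = 2^n.
2^29 = 536870912


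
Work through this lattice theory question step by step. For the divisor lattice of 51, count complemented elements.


An element a is complemented if some b has a meet b = bottom, a join b = top.
a is complemented iff gcd(a, n/a)=1, i.e. a is a unitary divisor of 51.
Complemented elements: 1, 3, 17, 51
Count: 4


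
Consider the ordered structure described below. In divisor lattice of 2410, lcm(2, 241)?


Join=lcm.
gcd(2,241)=1
lcm=482


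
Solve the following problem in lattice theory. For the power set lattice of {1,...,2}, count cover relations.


A cover relation a -< b holds when a < b with no c strictly between.
Cover relations:
  {} -< {1}
  {} -< {2}
  {1} -< {1,2}
  {2} -< {1,2}
Total: 4


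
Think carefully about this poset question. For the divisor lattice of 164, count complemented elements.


An element a is complemented if some b has a meet b = bottom, a join b = top.
a is complemented iff gcd(a, n/a)=1, i.e. a is a unitary divisor of 164.
Complemented elements: 1, 4, 41, 164
Count: 4


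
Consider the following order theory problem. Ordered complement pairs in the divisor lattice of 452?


Complement pair (a,b): a meet b = bottom, a join b = top.
Here: gcd(a,b)=1 and lcm(a,b)=452, i.e. a*b=452 with a,b coprime.
Pairs found: (1,452), (4,113), (113,4), (452,1)
Total ordered pairs: 4


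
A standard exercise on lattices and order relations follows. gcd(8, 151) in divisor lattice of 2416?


Meet=gcd.
gcd(8,151)=1


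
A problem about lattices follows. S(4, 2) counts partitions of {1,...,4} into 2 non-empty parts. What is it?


S(n,k) = k*S(n-1,k) + S(n-1,k-1).
S(3,2) = 3, S(3,1) = 1
S(4,2) = 2*3 + 1 = 6 + 1
S(4,2) = 7


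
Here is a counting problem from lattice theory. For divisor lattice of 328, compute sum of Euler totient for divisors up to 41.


Divisors of 328 up to 41: [1, 2, 4, 8, 41]
phi values: [1, 1, 2, 4, 40]
Sum = 48


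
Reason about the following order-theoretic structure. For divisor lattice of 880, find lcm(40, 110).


In a divisor lattice, join = lcm (least common multiple).
Compute lcm iteratively: start with first element, then lcm(current, next).
Elements: [40, 110]
lcm(40,110) = 440
Final lcm = 440


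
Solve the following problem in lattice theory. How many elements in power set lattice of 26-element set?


Power set = 2^n.
2^26 = 67108864


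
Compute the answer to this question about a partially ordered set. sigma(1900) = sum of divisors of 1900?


sigma(n) = sum of divisors.
Divisors of 1900: [1, 2, 4, 5, 10, 19, 20, 25, 38, 50, 76, 95, 100, 190, 380, 475, 950, 1900]
Sum = 4340


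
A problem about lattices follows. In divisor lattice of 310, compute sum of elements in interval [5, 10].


Interval [5,10] in divisors of 310: [5, 10]
Sum = 15


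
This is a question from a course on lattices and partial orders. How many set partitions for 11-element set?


B(n) = number of set partitions of an n-element set.
B(n) satisfies the recurrence: B(n+1) = sum_k C(n,k)*B(k).
B(11) = 678570


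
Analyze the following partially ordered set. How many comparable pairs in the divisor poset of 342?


A comparable pair {a,b} has a < b or b < a in the order.
Count unordered pairs where one element is strictly below the other.
Examples: {1,2}, {1,3}, {1,6}, {1,9}, ...
Total comparable pairs: 42


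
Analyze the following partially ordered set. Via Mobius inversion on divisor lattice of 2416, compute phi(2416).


phi(n) = n * prod_{p|n} (1 - 1/p).
Prime divisors of 2416: [2, 151]
phi(2416) = 2416 * (1 - 1/2) * (1 - 1/151)
phi(2416) = 1200


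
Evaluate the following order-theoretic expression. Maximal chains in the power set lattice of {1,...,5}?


A maximal chain goes from the minimum element to a maximal element via cover relations.
Counting all min-to-max paths in the cover graph.
Total maximal chains: 120


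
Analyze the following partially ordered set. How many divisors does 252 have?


Divisors of 252: [1, 2, 3, 4, 6, 7, 9, 12, 14, 18, 21, 28, 36, 42, 63, 84, 126, 252]
Count: 18


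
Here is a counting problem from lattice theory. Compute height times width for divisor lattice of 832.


Height = length of longest chain minus 1; width = size of largest antichain.
A maximum chain: 1 | 13 | 26 | 52 | 104 | 208 | 416 | 832  (height 7).
A maximum antichain: {2, 13}  (width 2).
Product = 7 * 2 = 14


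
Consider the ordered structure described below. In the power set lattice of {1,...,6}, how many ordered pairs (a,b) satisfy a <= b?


The order relation is {(a,b) : a <= b}, reflexive so it includes (a,a).
Examples: ({},{}), ({},{1,2}), ({},{1,2,3}), ({},{1,2,3,4}), ({},{1,2,3,4,5}), ...
Total ordered pairs: 729


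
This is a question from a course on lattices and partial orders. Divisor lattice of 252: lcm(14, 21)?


Join=lcm.
gcd(14,21)=7
lcm=42


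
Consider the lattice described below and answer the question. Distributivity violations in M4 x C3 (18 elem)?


Distributive law: a ^ (b v c) = (a ^ b) v (a ^ c).
Check all 18^3 = 5832 ordered triples (a,b,c).
  e.g. a=(a1,0), b=(a2,0), c=(a3,0): lhs=(a1,0) != rhs=(0,0)
  e.g. a=(a1,0), b=(a2,0), c=(a3,1): lhs=(a1,0) != rhs=(0,0)
Total violating triples: 648


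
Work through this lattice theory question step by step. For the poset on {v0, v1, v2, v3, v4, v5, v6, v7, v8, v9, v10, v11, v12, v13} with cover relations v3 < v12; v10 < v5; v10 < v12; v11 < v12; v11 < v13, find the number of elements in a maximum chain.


A chain is a totally ordered subset; we count the number of elements in a maximum chain.
Compute, for each element x, the size of the longest chain ending at x:
  v0: 1
  v1: 1
  v2: 1
  v3: 1
  v4: 1
  v6: 1
  ...
A maximum chain: v10 < v5
Number of elements in the longest chain: 2


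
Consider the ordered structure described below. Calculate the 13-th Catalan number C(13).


C(n) = C(2n, n) / (n+1).
C(26, 13) = 10400600
C(13) = 10400600 / 14 = 742900


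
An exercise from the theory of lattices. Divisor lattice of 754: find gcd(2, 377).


In a divisor lattice, meet = gcd (greatest common divisor).
By Euclidean algorithm or factoring: gcd(2,377) = 1


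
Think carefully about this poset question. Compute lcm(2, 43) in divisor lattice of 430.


In a divisor lattice, join = lcm (least common multiple).
gcd(2,43) = 1
lcm(2,43) = 2*43/gcd = 86/1 = 86


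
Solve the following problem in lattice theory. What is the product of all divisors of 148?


Divisors of 148: [1, 2, 4, 37, 74, 148]
Product = n^(d(n)/2) = 148^(6/2)
Product = 3241792


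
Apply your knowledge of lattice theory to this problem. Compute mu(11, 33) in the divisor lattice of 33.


In a divisor lattice, mu(a,b) = mu(b/a) where mu is the classical Mobius function.
b/a = 33/11 = 3
Prime factorization of 3: primes [3]
3 is squarefree with 1 prime factor(s), so mu(3) = (-1)^1 = -1


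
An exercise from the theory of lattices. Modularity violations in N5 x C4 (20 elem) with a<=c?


Modular law: if a <= c then a v (b ^ c) = (a v b) ^ c.
Check all triples (a,b,c) with a <= c among 20 elements.
  e.g. a=(a,0), b=(c,0), c=(b,0): lhs=(a,0) != rhs=(b,0)
  e.g. a=(a,0), b=(c,1), c=(b,0): lhs=(a,0) != rhs=(b,0)
Total violating triples: 40


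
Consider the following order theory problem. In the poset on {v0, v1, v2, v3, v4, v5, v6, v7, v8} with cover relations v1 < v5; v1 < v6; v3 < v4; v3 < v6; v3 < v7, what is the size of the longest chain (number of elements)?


A chain is a totally ordered subset; we count the number of elements in a maximum chain.
Compute, for each element x, the size of the longest chain ending at x:
  v0: 1
  v1: 1
  v2: 1
  v3: 1
  v8: 1
  v4: 2
  ...
A maximum chain: v3 < v4
Number of elements in the longest chain: 2


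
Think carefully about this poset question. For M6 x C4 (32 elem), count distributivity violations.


Distributive law: a ^ (b v c) = (a ^ b) v (a ^ c).
Check all 32^3 = 32768 ordered triples (a,b,c).
  e.g. a=(a1,0), b=(a2,0), c=(a3,0): lhs=(a1,0) != rhs=(0,0)
  e.g. a=(a1,0), b=(a2,0), c=(a3,1): lhs=(a1,0) != rhs=(0,0)
Total violating triples: 7680


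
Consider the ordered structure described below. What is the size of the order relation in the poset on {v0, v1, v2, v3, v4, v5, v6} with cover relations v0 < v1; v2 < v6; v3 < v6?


The order relation is {(a,b) : a <= b}, reflexive so it includes (a,a).
Examples: (v0,v0), (v0,v1), (v1,v1), (v2,v2), (v2,v6), ...
Total ordered pairs: 10


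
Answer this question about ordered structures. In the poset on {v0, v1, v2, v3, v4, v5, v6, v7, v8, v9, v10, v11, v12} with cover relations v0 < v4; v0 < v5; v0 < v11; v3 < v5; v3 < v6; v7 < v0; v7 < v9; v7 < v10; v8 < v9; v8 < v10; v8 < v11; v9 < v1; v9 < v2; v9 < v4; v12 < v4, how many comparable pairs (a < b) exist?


A comparable pair {a,b} has a < b or b < a in the order.
Count unordered pairs where one element is strictly below the other.
Examples: {v0,v4}, {v0,v5}, {v0,v7}, {v0,v11}, ...
Total comparable pairs: 23


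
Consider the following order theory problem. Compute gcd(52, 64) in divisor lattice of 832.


In a divisor lattice, meet = gcd (greatest common divisor).
By Euclidean algorithm or factoring: gcd(52,64) = 4


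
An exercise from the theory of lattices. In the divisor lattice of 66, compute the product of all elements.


Divisors of 66: [1, 2, 3, 6, 11, 22, 33, 66]
Product = n^(d(n)/2) = 66^(8/2)
Product = 18974736


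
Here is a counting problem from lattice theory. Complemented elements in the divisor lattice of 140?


An element a is complemented if some b has a meet b = bottom, a join b = top.
a is complemented iff gcd(a, n/a)=1, i.e. a is a unitary divisor of 140.
Complemented elements: 1, 4, 5, 7, 20, 28, ... (2 more)
Count: 8


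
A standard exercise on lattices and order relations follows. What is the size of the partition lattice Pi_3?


B(n) = number of set partitions of an n-element set.
B(n) satisfies the recurrence: B(n+1) = sum_k C(n,k)*B(k).
B(3) = 5


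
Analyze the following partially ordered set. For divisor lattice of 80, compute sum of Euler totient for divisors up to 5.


Divisors of 80 up to 5: [1, 2, 4, 5]
phi values: [1, 1, 2, 4]
Sum = 8


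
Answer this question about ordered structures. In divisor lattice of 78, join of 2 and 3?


In a divisor lattice, join = lcm (least common multiple).
gcd(2,3) = 1
lcm(2,3) = 2*3/gcd = 6/1 = 6


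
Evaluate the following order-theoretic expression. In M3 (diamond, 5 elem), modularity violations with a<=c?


Modular law: if a <= c then a v (b ^ c) = (a v b) ^ c.
Check all triples (a,b,c) with a <= c among 5 elements.
This lattice is modular (diamonds M_m and their chain-products are modular).
Total violating triples: 0


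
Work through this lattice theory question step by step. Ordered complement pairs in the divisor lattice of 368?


Complement pair (a,b): a meet b = bottom, a join b = top.
Here: gcd(a,b)=1 and lcm(a,b)=368, i.e. a*b=368 with a,b coprime.
Pairs found: (1,368), (16,23), (23,16), (368,1)
Total ordered pairs: 4


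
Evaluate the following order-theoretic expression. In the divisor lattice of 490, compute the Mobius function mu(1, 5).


In a divisor lattice, mu(a,b) = mu(b/a) where mu is the classical Mobius function.
b/a = 5/1 = 5
Prime factorization of 5: primes [5]
5 is squarefree with 1 prime factor(s), so mu(5) = (-1)^1 = -1


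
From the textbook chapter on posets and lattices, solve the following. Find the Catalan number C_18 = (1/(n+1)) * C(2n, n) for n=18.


C(n) = C(2n, n) / (n+1).
C(36, 18) = 9075135300
C(18) = 9075135300 / 19 = 477638700


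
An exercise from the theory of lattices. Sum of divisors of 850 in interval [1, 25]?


Interval [1,25] in divisors of 850: [1, 5, 25]
Sum = 31


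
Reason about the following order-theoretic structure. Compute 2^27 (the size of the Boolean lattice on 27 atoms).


Power set = 2^n.
2^27 = 134217728


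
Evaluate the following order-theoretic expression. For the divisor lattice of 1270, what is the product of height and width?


Height = length of longest chain minus 1; width = size of largest antichain.
A maximum chain: 1 | 127 | 635 | 1270  (height 3).
A maximum antichain: {2, 5, 127}  (width 3).
Product = 3 * 3 = 9


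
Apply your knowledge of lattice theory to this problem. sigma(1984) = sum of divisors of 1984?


sigma(n) = sum of divisors.
Divisors of 1984: [1, 2, 4, 8, 16, 31, 32, 62, 64, 124, 248, 496, 992, 1984]
Sum = 4064


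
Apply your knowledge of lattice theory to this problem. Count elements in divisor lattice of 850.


Divisors of 850: [1, 2, 5, 10, 17, 25, 34, 50, 85, 170, 425, 850]
Count: 12


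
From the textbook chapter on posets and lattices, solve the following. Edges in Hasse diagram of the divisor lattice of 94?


A cover relation a -< b holds when a < b with no c strictly between.
Cover relations:
  1 -< 2
  1 -< 47
  2 -< 94
  47 -< 94
Total: 4


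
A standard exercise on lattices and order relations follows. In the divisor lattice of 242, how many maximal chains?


A maximal chain goes from the minimum element to a maximal element via cover relations.
Counting all min-to-max paths in the cover graph.
Total maximal chains: 3


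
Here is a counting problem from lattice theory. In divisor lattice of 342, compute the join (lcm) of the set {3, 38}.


In a divisor lattice, join = lcm (least common multiple).
Compute lcm iteratively: start with first element, then lcm(current, next).
Elements: [3, 38]
lcm(3,38) = 114
Final lcm = 114


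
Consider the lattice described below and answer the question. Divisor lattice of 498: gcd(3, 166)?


Meet=gcd.
gcd(3,166)=1


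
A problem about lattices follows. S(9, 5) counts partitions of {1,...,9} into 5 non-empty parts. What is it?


S(n,k) = k*S(n-1,k) + S(n-1,k-1).
S(8,5) = 1050, S(8,4) = 1701
S(9,5) = 5*1050 + 1701 = 5250 + 1701
S(9,5) = 6951


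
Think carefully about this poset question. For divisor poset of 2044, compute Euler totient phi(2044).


phi(n) = n * prod_{p|n} (1 - 1/p).
Prime divisors of 2044: [2, 7, 73]
phi(2044) = 2044 * (1 - 1/2) * (1 - 1/7) * (1 - 1/73)
phi(2044) = 864


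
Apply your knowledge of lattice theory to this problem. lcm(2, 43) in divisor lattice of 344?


Join=lcm.
gcd(2,43)=1
lcm=86


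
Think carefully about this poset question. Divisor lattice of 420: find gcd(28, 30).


In a divisor lattice, meet = gcd (greatest common divisor).
By Euclidean algorithm or factoring: gcd(28,30) = 2


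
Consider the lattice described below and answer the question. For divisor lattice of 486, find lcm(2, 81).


In a divisor lattice, join = lcm (least common multiple).
Compute lcm iteratively: start with first element, then lcm(current, next).
Elements: [2, 81]
lcm(2,81) = 162
Final lcm = 162


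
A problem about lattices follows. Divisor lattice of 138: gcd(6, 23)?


Meet=gcd.
gcd(6,23)=1


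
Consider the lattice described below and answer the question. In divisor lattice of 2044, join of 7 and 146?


In a divisor lattice, join = lcm (least common multiple).
gcd(7,146) = 1
lcm(7,146) = 7*146/gcd = 1022/1 = 1022


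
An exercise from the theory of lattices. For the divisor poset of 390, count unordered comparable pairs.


A comparable pair {a,b} has a < b or b < a in the order.
Count unordered pairs where one element is strictly below the other.
Examples: {1,2}, {1,3}, {1,5}, {1,6}, ...
Total comparable pairs: 65


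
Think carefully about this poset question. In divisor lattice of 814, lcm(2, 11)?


Join=lcm.
gcd(2,11)=1
lcm=22


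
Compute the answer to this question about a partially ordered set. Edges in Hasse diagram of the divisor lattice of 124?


A cover relation a -< b holds when a < b with no c strictly between.
Cover relations:
  1 -< 2
  1 -< 31
  2 -< 4
  2 -< 62
  4 -< 124
  31 -< 62
  62 -< 124
Total: 7


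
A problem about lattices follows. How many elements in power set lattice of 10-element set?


Power set = 2^n.
2^10 = 1024


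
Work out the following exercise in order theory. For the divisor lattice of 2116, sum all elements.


sigma(n) = sum of divisors.
Divisors of 2116: [1, 2, 4, 23, 46, 92, 529, 1058, 2116]
Sum = 3871


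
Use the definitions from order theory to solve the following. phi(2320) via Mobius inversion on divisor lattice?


phi(n) = n * prod_{p|n} (1 - 1/p).
Prime divisors of 2320: [2, 5, 29]
phi(2320) = 2320 * (1 - 1/2) * (1 - 1/5) * (1 - 1/29)
phi(2320) = 896


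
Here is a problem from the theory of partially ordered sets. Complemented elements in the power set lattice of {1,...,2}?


An element a is complemented if some b has a meet b = bottom, a join b = top.
every subset A has complement S\A, so all elements are complemented.
Complemented elements: {}, {1}, {2}, {1,2}
Count: 4


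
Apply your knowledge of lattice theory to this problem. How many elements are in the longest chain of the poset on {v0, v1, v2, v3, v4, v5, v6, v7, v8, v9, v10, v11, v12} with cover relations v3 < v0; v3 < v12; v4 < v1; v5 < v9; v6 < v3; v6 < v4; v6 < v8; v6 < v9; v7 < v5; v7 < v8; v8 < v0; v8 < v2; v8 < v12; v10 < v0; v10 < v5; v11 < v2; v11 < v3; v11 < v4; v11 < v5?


A chain is a totally ordered subset; we count the number of elements in a maximum chain.
Compute, for each element x, the size of the longest chain ending at x:
  v6: 1
  v7: 1
  v10: 1
  v11: 1
  v3: 2
  v4: 2
  ...
A maximum chain: v6 < v3 < v0
Number of elements in the longest chain: 3


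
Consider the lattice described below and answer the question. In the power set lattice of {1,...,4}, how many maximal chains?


A maximal chain goes from the minimum element to a maximal element via cover relations.
Counting all min-to-max paths in the cover graph.
Total maximal chains: 24


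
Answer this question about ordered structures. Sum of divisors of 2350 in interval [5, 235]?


Interval [5,235] in divisors of 2350: [5, 235]
Sum = 240


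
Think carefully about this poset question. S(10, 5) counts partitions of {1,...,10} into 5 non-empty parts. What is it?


S(n,k) = k*S(n-1,k) + S(n-1,k-1).
S(9,5) = 6951, S(9,4) = 7770
S(10,5) = 5*6951 + 7770 = 34755 + 7770
S(10,5) = 42525


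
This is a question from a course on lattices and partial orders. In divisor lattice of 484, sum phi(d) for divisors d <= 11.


Divisors of 484 up to 11: [1, 2, 4, 11]
phi values: [1, 1, 2, 10]
Sum = 14


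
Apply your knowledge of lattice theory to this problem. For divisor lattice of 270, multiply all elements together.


Divisors of 270: [1, 2, 3, 5, 6, 9, 10, 15, 18, 27, 30, 45, 54, 90, 135, 270]
Product = n^(d(n)/2) = 270^(16/2)
Product = 28242953648100000000


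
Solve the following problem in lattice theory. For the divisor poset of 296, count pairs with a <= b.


The order relation is {(a,b) : a <= b}, reflexive so it includes (a,a).
Examples: (1,1), (1,148), (1,2), (1,296), (1,37), ...
Total ordered pairs: 30


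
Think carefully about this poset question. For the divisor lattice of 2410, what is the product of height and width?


Height = length of longest chain minus 1; width = size of largest antichain.
A maximum chain: 1 | 241 | 1205 | 2410  (height 3).
A maximum antichain: {2, 5, 241}  (width 3).
Product = 3 * 3 = 9


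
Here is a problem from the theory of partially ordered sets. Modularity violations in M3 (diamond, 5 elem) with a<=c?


Modular law: if a <= c then a v (b ^ c) = (a v b) ^ c.
Check all triples (a,b,c) with a <= c among 5 elements.
This lattice is modular (diamonds M_m and their chain-products are modular).
Total violating triples: 0


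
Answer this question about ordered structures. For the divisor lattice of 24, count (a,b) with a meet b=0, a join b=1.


Complement pair (a,b): a meet b = bottom, a join b = top.
Here: gcd(a,b)=1 and lcm(a,b)=24, i.e. a*b=24 with a,b coprime.
Pairs found: (1,24), (3,8), (8,3), (24,1)
Total ordered pairs: 4


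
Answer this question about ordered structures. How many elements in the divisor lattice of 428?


Divisors of 428: [1, 2, 4, 107, 214, 428]
Count: 6


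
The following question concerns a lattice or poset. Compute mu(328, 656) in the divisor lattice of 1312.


In a divisor lattice, mu(a,b) = mu(b/a) where mu is the classical Mobius function.
b/a = 656/328 = 2
Prime factorization of 2: primes [2]
2 is squarefree with 1 prime factor(s), so mu(2) = (-1)^1 = -1


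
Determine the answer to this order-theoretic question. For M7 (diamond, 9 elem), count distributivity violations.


Distributive law: a ^ (b v c) = (a ^ b) v (a ^ c).
Check all 9^3 = 729 ordered triples (a,b,c).
  e.g. a=a1, b=a2, c=a3: lhs=a1 != rhs=0
  e.g. a=a1, b=a2, c=a4: lhs=a1 != rhs=0
Total violating triples: 210


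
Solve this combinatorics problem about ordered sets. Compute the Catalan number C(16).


C(n) = C(2n, n) / (n+1).
C(32, 16) = 601080390
C(16) = 601080390 / 17 = 35357670


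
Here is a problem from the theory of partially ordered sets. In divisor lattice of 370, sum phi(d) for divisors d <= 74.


Divisors of 370 up to 74: [1, 2, 5, 10, 37, 74]
phi values: [1, 1, 4, 4, 36, 36]
Sum = 82


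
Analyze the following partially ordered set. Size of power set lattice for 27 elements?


Power set = 2^n.
2^27 = 134217728


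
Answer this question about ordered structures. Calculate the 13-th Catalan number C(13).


C(n) = C(2n, n) / (n+1).
C(26, 13) = 10400600
C(13) = 10400600 / 14 = 742900


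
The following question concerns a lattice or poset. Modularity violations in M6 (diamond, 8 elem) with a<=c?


Modular law: if a <= c then a v (b ^ c) = (a v b) ^ c.
Check all triples (a,b,c) with a <= c among 8 elements.
This lattice is modular (diamonds M_m and their chain-products are modular).
Total violating triples: 0


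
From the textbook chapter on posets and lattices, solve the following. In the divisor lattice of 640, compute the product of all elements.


Divisors of 640: [1, 2, 4, 5, 8, 10, 16, 20, 32, 40, 64, 80, 128, 160, 320, 640]
Product = n^(d(n)/2) = 640^(16/2)
Product = 28147497671065600000000


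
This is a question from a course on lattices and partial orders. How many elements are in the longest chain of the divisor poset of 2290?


A chain is a totally ordered subset; we count the number of elements in a maximum chain.
Compute, for each element x, the size of the longest chain ending at x:
  1: 1
  2: 2
  5: 2
  229: 2
  10: 3
  458: 3
  ...
A maximum chain: 1 < 2 < 10 < 2290
Number of elements in the longest chain: 4


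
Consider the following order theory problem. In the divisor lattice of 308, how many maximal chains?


A maximal chain goes from the minimum element to a maximal element via cover relations.
Counting all min-to-max paths in the cover graph.
Total maximal chains: 12


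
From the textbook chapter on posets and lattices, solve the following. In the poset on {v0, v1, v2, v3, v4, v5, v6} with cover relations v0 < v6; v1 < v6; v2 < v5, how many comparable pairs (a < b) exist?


A comparable pair {a,b} has a < b or b < a in the order.
Count unordered pairs where one element is strictly below the other.
Examples: {v0,v6}, {v1,v6}, {v2,v5}
Total comparable pairs: 3


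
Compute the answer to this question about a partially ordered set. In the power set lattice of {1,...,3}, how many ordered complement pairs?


Complement pair (a,b): a meet b = bottom, a join b = top.
Here: A intersect B = {} and A union B = {1,...,3}.
Pairs found: ({},{1,2,3}), ({1},{2,3}), ({2},{1,3}), ({3},{1,2}), ... (4 more)
Total ordered pairs: 8


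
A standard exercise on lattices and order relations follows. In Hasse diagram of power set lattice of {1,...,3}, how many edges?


A cover relation a -< b holds when a < b with no c strictly between.
Cover relations:
  {} -< {1}
  {} -< {2}
  {} -< {3}
  {1} -< {1,2}
  {1} -< {1,3}
  {2} -< {1,2}
  {2} -< {2,3}
  {3} -< {1,3}
  ...4 more
Total: 12


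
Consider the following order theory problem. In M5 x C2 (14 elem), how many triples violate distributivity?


Distributive law: a ^ (b v c) = (a ^ b) v (a ^ c).
Check all 14^3 = 2744 ordered triples (a,b,c).
  e.g. a=(a1,0), b=(a2,0), c=(a3,0): lhs=(a1,0) != rhs=(0,0)
  e.g. a=(a1,0), b=(a2,0), c=(a3,1): lhs=(a1,0) != rhs=(0,0)
Total violating triples: 480


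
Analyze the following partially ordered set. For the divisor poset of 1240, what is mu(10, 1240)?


In a divisor lattice, mu(a,b) = mu(b/a) where mu is the classical Mobius function.
b/a = 1240/10 = 124
Prime factorization of 124: primes [2, 31]
124 is not squarefree, so mu(124) = 0


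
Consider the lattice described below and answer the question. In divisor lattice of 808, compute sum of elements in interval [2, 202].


Interval [2,202] in divisors of 808: [2, 202]
Sum = 204


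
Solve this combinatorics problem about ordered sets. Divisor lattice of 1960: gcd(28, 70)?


Meet=gcd.
gcd(28,70)=14


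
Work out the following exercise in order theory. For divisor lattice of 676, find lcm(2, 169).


In a divisor lattice, join = lcm (least common multiple).
Compute lcm iteratively: start with first element, then lcm(current, next).
Elements: [2, 169]
lcm(2,169) = 338
Final lcm = 338


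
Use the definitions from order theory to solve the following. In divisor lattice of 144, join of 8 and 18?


In a divisor lattice, join = lcm (least common multiple).
gcd(8,18) = 2
lcm(8,18) = 8*18/gcd = 144/2 = 72


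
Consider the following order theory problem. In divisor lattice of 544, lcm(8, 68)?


Join=lcm.
gcd(8,68)=4
lcm=136


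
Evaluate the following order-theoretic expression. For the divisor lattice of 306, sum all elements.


sigma(n) = sum of divisors.
Divisors of 306: [1, 2, 3, 6, 9, 17, 18, 34, 51, 102, 153, 306]
Sum = 702


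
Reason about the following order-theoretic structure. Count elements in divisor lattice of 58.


Divisors of 58: [1, 2, 29, 58]
Count: 4


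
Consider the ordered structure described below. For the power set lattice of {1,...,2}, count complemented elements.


An element a is complemented if some b has a meet b = bottom, a join b = top.
every subset A has complement S\A, so all elements are complemented.
Complemented elements: {}, {1}, {2}, {1,2}
Count: 4


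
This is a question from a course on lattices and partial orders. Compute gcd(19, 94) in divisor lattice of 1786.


In a divisor lattice, meet = gcd (greatest common divisor).
By Euclidean algorithm or factoring: gcd(19,94) = 1


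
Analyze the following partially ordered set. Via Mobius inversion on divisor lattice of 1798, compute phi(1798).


phi(n) = n * prod_{p|n} (1 - 1/p).
Prime divisors of 1798: [2, 29, 31]
phi(1798) = 1798 * (1 - 1/2) * (1 - 1/29) * (1 - 1/31)
phi(1798) = 840


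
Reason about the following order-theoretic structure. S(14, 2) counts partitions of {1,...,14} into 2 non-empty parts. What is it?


S(n,k) = k*S(n-1,k) + S(n-1,k-1).
S(13,2) = 4095, S(13,1) = 1
S(14,2) = 2*4095 + 1 = 8190 + 1
S(14,2) = 8191


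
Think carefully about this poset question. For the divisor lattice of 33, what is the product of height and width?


Height = length of longest chain minus 1; width = size of largest antichain.
A maximum chain: 1 | 11 | 33  (height 2).
A maximum antichain: {3, 11}  (width 2).
Product = 2 * 2 = 4


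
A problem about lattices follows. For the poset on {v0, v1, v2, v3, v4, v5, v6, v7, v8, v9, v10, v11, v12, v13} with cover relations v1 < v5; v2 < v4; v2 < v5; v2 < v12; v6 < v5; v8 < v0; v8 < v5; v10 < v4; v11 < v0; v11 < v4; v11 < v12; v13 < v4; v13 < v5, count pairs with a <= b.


The order relation is {(a,b) : a <= b}, reflexive so it includes (a,a).
Examples: (v0,v0), (v1,v1), (v1,v5), (v10,v10), (v10,v4), ...
Total ordered pairs: 27


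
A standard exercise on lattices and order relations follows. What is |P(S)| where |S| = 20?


Power set = 2^n.
2^20 = 1048576


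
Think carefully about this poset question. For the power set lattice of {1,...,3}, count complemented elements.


An element a is complemented if some b has a meet b = bottom, a join b = top.
every subset A has complement S\A, so all elements are complemented.
Complemented elements: {}, {1}, {2}, {3}, {1,2}, {1,3}, ... (2 more)
Count: 8


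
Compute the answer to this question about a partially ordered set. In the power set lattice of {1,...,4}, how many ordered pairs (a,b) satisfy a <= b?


The order relation is {(a,b) : a <= b}, reflexive so it includes (a,a).
Examples: ({},{}), ({},{1,2}), ({},{1,2,3}), ({},{1,2,3,4}), ({},{1,2,4}), ...
Total ordered pairs: 81


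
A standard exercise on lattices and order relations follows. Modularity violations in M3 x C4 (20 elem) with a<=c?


Modular law: if a <= c then a v (b ^ c) = (a v b) ^ c.
Check all triples (a,b,c) with a <= c among 20 elements.
This lattice is modular (diamonds M_m and their chain-products are modular).
Total violating triples: 0


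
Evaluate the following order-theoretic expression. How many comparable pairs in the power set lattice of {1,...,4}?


A comparable pair {a,b} has a < b or b < a in the order.
Count unordered pairs where one element is strictly below the other.
Examples: {{},{1}}, {{},{2}}, {{},{3}}, {{},{4}}, ...
Total comparable pairs: 65


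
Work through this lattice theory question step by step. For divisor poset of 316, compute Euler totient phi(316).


phi(n) = n * prod_{p|n} (1 - 1/p).
Prime divisors of 316: [2, 79]
phi(316) = 316 * (1 - 1/2) * (1 - 1/79)
phi(316) = 156


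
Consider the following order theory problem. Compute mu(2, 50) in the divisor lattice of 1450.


In a divisor lattice, mu(a,b) = mu(b/a) where mu is the classical Mobius function.
b/a = 50/2 = 25
Prime factorization of 25: primes [5]
25 is not squarefree, so mu(25) = 0
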